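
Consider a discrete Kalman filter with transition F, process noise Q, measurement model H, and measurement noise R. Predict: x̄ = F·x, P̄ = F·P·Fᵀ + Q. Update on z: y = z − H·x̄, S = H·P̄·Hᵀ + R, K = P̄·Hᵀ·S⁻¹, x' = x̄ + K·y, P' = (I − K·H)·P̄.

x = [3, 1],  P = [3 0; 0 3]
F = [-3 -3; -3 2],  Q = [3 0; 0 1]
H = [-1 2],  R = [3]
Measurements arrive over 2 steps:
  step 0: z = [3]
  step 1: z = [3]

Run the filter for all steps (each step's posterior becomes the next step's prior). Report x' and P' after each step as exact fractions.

step 0: x̄ = F·x = [-12, -7]
step 0: P̄ = F·P·Fᵀ + Q = [57 9; 9 40]
step 0: y = z − H·x̄ = [5]
step 0: S = H·P̄·Hᵀ + R = [184]
step 0: K = P̄·Hᵀ·S⁻¹ = [-39/184; 71/184]
step 0: x' = x̄ + K·y = [-2403/184, -933/184]
step 0: P' = (I − K·H)·P̄ = [8967/184 4425/184; 4425/184 2319/184]
step 1: x̄ = F·x = [1251/23, 5343/184]
step 1: P̄ = F·P·Fᵀ + Q = [22722/23 10008/23; 10008/23 37063/184]
step 1: y = z − H·x̄ = [-63/92]
step 1: S = H·P̄·Hᵀ + R = [2581/46]
step 1: K = P̄·Hᵀ·S⁻¹ = [-5412/2581; -2969/5162]
step 1: x' = x̄ + K·y = [144090/2581, 303855/10324]
step 1: P' = (I − K·H)·P̄ = [1913070/2581 948417/2581; 948417/2581 1887927/10324]

step 0: x' = [-2403/184, -933/184], P' = [8967/184 4425/184; 4425/184 2319/184]
step 1: x' = [144090/2581, 303855/10324], P' = [1913070/2581 948417/2581; 948417/2581 1887927/10324]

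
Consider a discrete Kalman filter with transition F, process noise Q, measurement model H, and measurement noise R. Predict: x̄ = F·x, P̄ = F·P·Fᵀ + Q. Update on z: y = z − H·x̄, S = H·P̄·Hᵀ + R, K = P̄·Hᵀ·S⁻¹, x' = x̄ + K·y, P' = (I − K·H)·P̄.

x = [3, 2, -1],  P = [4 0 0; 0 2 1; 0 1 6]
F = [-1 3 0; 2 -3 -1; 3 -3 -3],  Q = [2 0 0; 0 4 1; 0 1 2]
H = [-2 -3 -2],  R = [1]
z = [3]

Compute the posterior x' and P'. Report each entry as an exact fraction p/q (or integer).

x̄ = F·x = [3, 1, 6]
P̄ = F·P·Fᵀ + Q = [24 -29 -39; -29 50 73; -39 73 128]
y = z − H·x̄ = [24]
S = H·P̄·Hᵀ + R = [1275]
K = P̄·Hᵀ·S⁻¹ = [39/425; -14/75; -397/1275]
x' = x̄ + K·y = [2211/425, -87/25, -626/425]
P' = (I − K·H)·P̄ = [5637/425 -179/25 -1092/425; -179/25 418/75 -83/75; -1092/425 -83/75 5591/1275]

x' = [2211/425, -87/25, -626/425]
P' = [5637/425 -179/25 -1092/425; -179/25 418/75 -83/75; -1092/425 -83/75 5591/1275]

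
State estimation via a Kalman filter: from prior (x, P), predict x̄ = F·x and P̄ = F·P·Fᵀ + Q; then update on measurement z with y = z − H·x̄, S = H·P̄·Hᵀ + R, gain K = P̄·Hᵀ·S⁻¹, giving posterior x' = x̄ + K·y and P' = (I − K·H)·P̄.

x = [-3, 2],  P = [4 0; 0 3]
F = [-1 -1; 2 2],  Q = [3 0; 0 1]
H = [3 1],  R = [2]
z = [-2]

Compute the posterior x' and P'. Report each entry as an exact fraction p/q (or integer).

x̄ = F·x = [1, -2]
P̄ = F·P·Fᵀ + Q = [10 -14; -14 29]
y = z − H·x̄ = [-3]
S = H·P̄·Hᵀ + R = [37]
K = P̄·Hᵀ·S⁻¹ = [16/37; -13/37]
x' = x̄ + K·y = [-11/37, -35/37]
P' = (I − K·H)·P̄ = [114/37 -310/37; -310/37 904/37]

x' = [-11/37, -35/37]
P' = [114/37 -310/37; -310/37 904/37]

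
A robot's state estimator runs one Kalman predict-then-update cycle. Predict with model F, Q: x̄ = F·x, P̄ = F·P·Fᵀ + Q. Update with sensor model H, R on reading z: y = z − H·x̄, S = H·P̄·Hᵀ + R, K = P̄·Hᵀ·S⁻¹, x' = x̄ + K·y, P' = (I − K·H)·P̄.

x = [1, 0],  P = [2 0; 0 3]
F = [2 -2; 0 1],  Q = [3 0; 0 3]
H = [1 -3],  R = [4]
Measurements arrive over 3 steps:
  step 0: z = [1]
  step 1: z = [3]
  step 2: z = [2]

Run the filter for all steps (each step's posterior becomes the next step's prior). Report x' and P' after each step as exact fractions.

step 0: x' = [193/117, 8/39], P' = [1010/117 94/39; 94/39 14/13]
step 1: x' = [17207/5528, 321/5528], P' = [99899/5528 31029/5528; 31029/5528 11835/5528]
step 2: x' = [1211783/262843, 199695/262843], P' = [8422961/262843 2674155/262843; 2674155/262843 953877/262843]

step 0: x̄ = F·x = [2, 0]
step 0: P̄ = F·P·Fᵀ + Q = [23 -6; -6 6]
step 0: y = z − H·x̄ = [-1]
step 0: S = H·P̄·Hᵀ + R = [117]
step 0: K = P̄·Hᵀ·S⁻¹ = [41/117; -8/39]
step 0: x' = x̄ + K·y = [193/117, 8/39]
step 0: P' = (I − K·H)·P̄ = [1010/117 94/39; 94/39 14/13]
step 1: x̄ = F·x = [26/9, 8/39]
step 1: P̄ = F·P·Fᵀ + Q = [203/9 8/3; 8/3 53/13]
step 1: y = z − H·x̄ = [85/117]
step 1: S = H·P̄·Hᵀ + R = [5528/117]
step 1: K = P̄·Hᵀ·S⁻¹ = [1703/5528; -1119/5528]
step 1: x' = x̄ + K·y = [17207/5528, 321/5528]
step 1: P' = (I − K·H)·P̄ = [99899/5528 31029/5528; 31029/5528 11835/5528]
step 2: x̄ = F·x = [8443/1382, 321/5528]
step 2: P̄ = F·P·Fᵀ + Q = [26911/691 9597/1382; 9597/1382 28419/5528]
step 2: y = z − H·x̄ = [-21753/5528]
step 2: S = H·P̄·Hᵀ + R = [262843/5528]
step 2: K = P̄·Hᵀ·S⁻¹ = [100124/262843; -46869/262843]
step 2: x' = x̄ + K·y = [1211783/262843, 199695/262843]
step 2: P' = (I − K·H)·P̄ = [8422961/262843 2674155/262843; 2674155/262843 953877/262843]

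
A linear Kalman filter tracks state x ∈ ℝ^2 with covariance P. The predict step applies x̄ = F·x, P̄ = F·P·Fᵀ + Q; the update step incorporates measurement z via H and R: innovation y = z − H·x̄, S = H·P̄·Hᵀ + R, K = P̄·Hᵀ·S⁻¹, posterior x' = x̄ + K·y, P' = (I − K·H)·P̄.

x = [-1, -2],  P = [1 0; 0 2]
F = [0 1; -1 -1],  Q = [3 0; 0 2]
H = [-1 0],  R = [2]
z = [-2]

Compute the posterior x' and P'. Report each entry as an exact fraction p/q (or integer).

x' = [6/7, 13/7]
P' = [10/7 -4/7; -4/7 31/7]

x̄ = F·x = [-2, 3]
P̄ = F·P·Fᵀ + Q = [5 -2; -2 5]
y = z − H·x̄ = [-4]
S = H·P̄·Hᵀ + R = [7]
K = P̄·Hᵀ·S⁻¹ = [-5/7; 2/7]
x' = x̄ + K·y = [6/7, 13/7]
P' = (I − K·H)·P̄ = [10/7 -4/7; -4/7 31/7]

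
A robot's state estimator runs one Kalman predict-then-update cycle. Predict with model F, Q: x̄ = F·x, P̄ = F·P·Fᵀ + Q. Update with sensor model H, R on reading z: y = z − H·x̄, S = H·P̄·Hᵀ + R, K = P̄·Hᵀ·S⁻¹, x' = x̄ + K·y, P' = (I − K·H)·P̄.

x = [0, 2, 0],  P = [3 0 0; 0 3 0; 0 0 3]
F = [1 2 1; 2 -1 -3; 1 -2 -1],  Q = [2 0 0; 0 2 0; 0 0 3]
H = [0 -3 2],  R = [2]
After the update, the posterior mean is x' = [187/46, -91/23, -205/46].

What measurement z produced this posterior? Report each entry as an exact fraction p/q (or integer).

z = [3]

x̄ = F·x = [4, -2, -4]
P̄ = F·P·Fᵀ + Q = [20 -9 -12; -9 44 21; -12 21 21]
S = H·P̄·Hᵀ + R = [230]
K = P̄·Hᵀ·S⁻¹ = [3/230; -9/23; -21/230]
x' − x̄ = [3/46, -45/23, -21/46] = K·y
y = (KᵀK)⁻¹·Kᵀ·(x' − x̄) = [5]
z = y + H·x̄ = [5] + [-2] = [3]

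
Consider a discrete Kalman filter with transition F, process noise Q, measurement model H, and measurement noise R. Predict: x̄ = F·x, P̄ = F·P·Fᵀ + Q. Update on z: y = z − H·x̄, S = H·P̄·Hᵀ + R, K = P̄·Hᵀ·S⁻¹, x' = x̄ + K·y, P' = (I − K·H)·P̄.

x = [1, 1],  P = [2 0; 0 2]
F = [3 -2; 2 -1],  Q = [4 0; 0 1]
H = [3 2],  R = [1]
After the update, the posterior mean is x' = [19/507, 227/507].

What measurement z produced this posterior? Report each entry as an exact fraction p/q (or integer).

z = [1]

x̄ = F·x = [1, 1]
P̄ = F·P·Fᵀ + Q = [30 16; 16 11]
S = H·P̄·Hᵀ + R = [507]
K = P̄·Hᵀ·S⁻¹ = [122/507; 70/507]
x' − x̄ = [-488/507, -280/507] = K·y
y = (KᵀK)⁻¹·Kᵀ·(x' − x̄) = [-4]
z = y + H·x̄ = [-4] + [5] = [1]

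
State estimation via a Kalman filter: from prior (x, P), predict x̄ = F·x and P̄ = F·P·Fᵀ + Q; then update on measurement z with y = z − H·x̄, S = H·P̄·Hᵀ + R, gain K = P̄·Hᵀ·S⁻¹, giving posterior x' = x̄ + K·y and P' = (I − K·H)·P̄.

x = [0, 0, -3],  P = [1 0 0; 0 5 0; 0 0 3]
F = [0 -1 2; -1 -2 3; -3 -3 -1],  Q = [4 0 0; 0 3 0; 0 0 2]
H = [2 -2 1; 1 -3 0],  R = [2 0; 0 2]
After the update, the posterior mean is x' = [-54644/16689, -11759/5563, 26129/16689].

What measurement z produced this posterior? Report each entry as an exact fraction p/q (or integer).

z = [-1, 3]

x̄ = F·x = [-6, -9, 3]
P̄ = F·P·Fᵀ + Q = [21 28 9; 28 51 24; 9 24 59]
S = H·P̄·Hᵀ + R = [65 61; 61 314]
K = P̄·Hᵀ·S⁻¹ = [2273/16689 -3790/16689; 239/5563 -2261/5563; 12949/16689 -5864/16689]
x' − x̄ = [45490/16689, 38308/5563, -23938/16689] = K·y
y = (KᵀK)⁻¹·Kᵀ·(x' − x̄) = [-10, -18]
z = y + H·x̄ = [-10, -18] + [9, 21] = [-1, 3]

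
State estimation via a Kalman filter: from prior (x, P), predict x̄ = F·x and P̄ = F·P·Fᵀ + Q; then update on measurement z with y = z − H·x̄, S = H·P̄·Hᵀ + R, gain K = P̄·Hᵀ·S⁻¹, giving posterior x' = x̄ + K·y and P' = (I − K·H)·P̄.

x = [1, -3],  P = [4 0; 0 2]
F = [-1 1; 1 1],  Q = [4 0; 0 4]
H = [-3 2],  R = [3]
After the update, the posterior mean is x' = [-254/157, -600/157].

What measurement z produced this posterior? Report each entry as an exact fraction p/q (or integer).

z = [-3]

x̄ = F·x = [-4, -2]
P̄ = F·P·Fᵀ + Q = [10 -2; -2 10]
S = H·P̄·Hᵀ + R = [157]
K = P̄·Hᵀ·S⁻¹ = [-34/157; 26/157]
x' − x̄ = [374/157, -286/157] = K·y
y = (KᵀK)⁻¹·Kᵀ·(x' − x̄) = [-11]
z = y + H·x̄ = [-11] + [8] = [-3]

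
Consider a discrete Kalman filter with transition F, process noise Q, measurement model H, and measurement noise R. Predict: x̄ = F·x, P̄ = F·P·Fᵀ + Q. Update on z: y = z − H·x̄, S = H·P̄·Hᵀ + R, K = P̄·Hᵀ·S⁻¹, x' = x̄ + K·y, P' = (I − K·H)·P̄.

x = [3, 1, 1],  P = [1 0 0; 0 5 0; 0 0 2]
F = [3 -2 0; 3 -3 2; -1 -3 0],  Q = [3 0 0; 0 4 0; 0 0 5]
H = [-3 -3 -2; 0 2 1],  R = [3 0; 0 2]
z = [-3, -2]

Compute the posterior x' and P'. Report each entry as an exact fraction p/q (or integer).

x̄ = F·x = [7, 8, -6]
P̄ = F·P·Fᵀ + Q = [32 39 27; 39 66 42; 27 42 51]
y = z − H·x̄ = [30, -12]
S = H·P̄·Hᵀ + R = [2619 -1107; -1107 485]
K = P̄·Hᵀ·S⁻¹ = [-2210/7461 -381/829; -299/14922 519/1658; -70/7461 213/829]
x' = x̄ + K·y = [9025/2487, 9059/2487, -23290/2487]
P' = (I − K·H)·P̄ = [2909/2487 1945/2487 -6176/2487; 1945/2487 17599/4974 -16042/2487; -6176/2487 -16042/2487 33362/2487]

x' = [9025/2487, 9059/2487, -23290/2487]
P' = [2909/2487 1945/2487 -6176/2487; 1945/2487 17599/4974 -16042/2487; -6176/2487 -16042/2487 33362/2487]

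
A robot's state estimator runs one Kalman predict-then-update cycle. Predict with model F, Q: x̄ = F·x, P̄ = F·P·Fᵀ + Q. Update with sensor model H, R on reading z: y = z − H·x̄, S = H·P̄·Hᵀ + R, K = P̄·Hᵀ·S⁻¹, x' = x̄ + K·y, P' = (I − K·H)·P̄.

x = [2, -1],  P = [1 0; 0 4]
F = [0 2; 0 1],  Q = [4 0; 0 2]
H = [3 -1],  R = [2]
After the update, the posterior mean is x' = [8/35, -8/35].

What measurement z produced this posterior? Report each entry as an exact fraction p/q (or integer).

z = [1]

x̄ = F·x = [-2, -1]
P̄ = F·P·Fᵀ + Q = [20 8; 8 6]
S = H·P̄·Hᵀ + R = [140]
K = P̄·Hᵀ·S⁻¹ = [13/35; 9/70]
x' − x̄ = [78/35, 27/35] = K·y
y = (KᵀK)⁻¹·Kᵀ·(x' − x̄) = [6]
z = y + H·x̄ = [6] + [-5] = [1]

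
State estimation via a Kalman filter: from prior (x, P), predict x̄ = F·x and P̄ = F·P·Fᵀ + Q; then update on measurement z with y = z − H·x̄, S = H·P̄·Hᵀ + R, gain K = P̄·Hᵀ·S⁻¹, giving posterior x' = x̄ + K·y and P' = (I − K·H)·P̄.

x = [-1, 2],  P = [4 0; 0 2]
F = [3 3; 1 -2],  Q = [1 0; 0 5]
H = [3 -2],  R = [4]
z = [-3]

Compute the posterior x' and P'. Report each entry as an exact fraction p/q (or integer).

x' = [-643/189, -2087/567]
P' = [440/63 1870/189; 1870/189 8483/567]

x̄ = F·x = [3, -5]
P̄ = F·P·Fᵀ + Q = [55 0; 0 17]
y = z − H·x̄ = [-22]
S = H·P̄·Hᵀ + R = [567]
K = P̄·Hᵀ·S⁻¹ = [55/189; -34/567]
x' = x̄ + K·y = [-643/189, -2087/567]
P' = (I − K·H)·P̄ = [440/63 1870/189; 1870/189 8483/567]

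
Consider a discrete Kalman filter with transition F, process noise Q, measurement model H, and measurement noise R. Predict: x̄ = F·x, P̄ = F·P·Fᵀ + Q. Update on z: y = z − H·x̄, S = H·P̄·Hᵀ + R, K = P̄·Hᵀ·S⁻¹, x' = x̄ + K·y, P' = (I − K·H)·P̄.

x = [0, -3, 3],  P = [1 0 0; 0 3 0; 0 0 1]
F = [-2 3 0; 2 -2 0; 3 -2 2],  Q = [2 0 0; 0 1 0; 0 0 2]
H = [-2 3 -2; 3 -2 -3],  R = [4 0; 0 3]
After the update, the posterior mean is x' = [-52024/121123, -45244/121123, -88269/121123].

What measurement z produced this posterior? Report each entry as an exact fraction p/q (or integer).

z = [2, 2]

x̄ = F·x = [-9, 6, 12]
P̄ = F·P·Fᵀ + Q = [33 -22 -24; -22 17 18; -24 18 27]
S = H·P̄·Hᵀ + R = [253 -514; -514 1523]
K = P̄·Hᵀ·S⁻¹ = [-17422/121123 11219/121123; 10701/121123 -8636/121123; -24042/121123 -23145/121123]
x' − x̄ = [1038083/121123, -771982/121123, -1541745/121123] = K·y
y = (KᵀK)⁻¹·Kᵀ·(x' − x̄) = [-10, 77]
z = y + H·x̄ = [-10, 77] + [12, -75] = [2, 2]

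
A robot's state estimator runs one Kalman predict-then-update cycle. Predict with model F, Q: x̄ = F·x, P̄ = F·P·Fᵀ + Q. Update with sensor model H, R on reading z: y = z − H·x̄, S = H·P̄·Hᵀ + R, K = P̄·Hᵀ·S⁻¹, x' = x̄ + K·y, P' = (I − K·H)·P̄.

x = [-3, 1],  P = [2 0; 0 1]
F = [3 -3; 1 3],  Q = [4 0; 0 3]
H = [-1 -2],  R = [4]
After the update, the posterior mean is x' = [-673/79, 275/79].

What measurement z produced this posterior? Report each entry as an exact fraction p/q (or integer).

z = [1]

x̄ = F·x = [-12, 0]
P̄ = F·P·Fᵀ + Q = [31 -3; -3 14]
S = H·P̄·Hᵀ + R = [79]
K = P̄·Hᵀ·S⁻¹ = [-25/79; -25/79]
x' − x̄ = [275/79, 275/79] = K·y
y = (KᵀK)⁻¹·Kᵀ·(x' − x̄) = [-11]
z = y + H·x̄ = [-11] + [12] = [1]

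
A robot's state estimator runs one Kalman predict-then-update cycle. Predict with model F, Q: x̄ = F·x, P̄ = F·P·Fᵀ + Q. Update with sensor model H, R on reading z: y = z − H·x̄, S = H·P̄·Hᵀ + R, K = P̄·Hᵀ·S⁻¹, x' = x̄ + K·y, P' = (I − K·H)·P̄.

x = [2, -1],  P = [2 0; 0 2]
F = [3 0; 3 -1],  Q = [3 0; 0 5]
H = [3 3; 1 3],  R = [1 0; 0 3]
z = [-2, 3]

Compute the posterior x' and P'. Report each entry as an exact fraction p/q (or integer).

x' = [-6285/3269, 4388/3269]
P' = [2433/3269 -1992/3269; -1992/3269 1901/3269]

x̄ = F·x = [6, 7]
P̄ = F·P·Fᵀ + Q = [21 18; 18 25]
y = z − H·x̄ = [-41, -24]
S = H·P̄·Hᵀ + R = [739 504; 504 357]
K = P̄·Hᵀ·S⁻¹ = [189/467 -1181/3269; -39/467 1237/3269]
x' = x̄ + K·y = [-6285/3269, 4388/3269]
P' = (I − K·H)·P̄ = [2433/3269 -1992/3269; -1992/3269 1901/3269]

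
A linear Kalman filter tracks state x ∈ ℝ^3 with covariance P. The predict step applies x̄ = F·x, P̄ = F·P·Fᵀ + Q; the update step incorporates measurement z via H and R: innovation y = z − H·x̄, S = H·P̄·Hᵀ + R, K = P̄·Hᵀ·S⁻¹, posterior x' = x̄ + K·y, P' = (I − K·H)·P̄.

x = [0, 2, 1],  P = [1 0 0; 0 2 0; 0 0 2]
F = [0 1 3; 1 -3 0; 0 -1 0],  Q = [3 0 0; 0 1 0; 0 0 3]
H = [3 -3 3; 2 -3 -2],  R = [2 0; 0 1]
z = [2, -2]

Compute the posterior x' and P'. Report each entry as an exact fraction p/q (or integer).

x' = [19409/50694, 212/497, 35401/50694]
P' = [319237/50694 2476/497 -58543/50694; 2476/497 1996/497 -460/497; -58543/50694 -460/497 16585/50694]

x̄ = F·x = [5, -6, -2]
P̄ = F·P·Fᵀ + Q = [23 -6 -2; -6 20 6; -2 6 5]
y = z − H·x̄ = [-25, -34]
S = H·P̄·Hᵀ + R = [398 360; 360 453]
K = P̄·Hᵀ·S⁻¹ = [4071/16898 -1048/25347; 30/497 -116/497; 2481/16898 -4748/25347]
x' = x̄ + K·y = [19409/50694, 212/497, 35401/50694]
P' = (I − K·H)·P̄ = [319237/50694 2476/497 -58543/50694; 2476/497 1996/497 -460/497; -58543/50694 -460/497 16585/50694]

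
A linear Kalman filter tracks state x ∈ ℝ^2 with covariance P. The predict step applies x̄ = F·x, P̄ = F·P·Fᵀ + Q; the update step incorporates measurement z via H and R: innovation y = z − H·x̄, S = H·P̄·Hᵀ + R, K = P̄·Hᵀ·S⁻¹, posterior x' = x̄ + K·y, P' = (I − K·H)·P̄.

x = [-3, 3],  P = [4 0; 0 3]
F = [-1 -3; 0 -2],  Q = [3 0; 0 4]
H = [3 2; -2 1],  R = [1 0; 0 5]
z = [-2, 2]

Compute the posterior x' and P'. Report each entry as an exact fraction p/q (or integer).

x̄ = F·x = [-6, -6]
P̄ = F·P·Fᵀ + Q = [34 18; 18 16]
y = z − H·x̄ = [28, -4]
S = H·P̄·Hᵀ + R = [587 -190; -190 85]
K = P̄·Hᵀ·S⁻¹ = [446/2759 -626/2759; 702/2759 920/2759]
x' = x̄ + K·y = [-1562/2759, -578/2759]
P' = (I − K·H)·P̄ = [958/2759 -1214/2759; -1214/2759 2172/2759]

x' = [-1562/2759, -578/2759]
P' = [958/2759 -1214/2759; -1214/2759 2172/2759]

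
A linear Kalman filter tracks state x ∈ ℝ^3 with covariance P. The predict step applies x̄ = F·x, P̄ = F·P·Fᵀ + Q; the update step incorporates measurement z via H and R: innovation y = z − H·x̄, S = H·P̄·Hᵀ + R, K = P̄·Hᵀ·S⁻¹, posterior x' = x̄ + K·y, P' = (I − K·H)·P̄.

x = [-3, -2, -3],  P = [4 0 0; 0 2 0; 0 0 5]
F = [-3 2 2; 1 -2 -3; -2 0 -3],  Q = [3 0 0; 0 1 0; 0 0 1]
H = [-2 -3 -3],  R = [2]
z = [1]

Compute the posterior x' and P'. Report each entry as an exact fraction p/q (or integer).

x' = [293/336, -125/672, -155/224]
P' = [22223/336 -30455/672 271/224; -30455/672 43727/1344 -999/448; 271/224 -999/448 701/448]

x̄ = F·x = [-1, 10, 15]
P̄ = F·P·Fᵀ + Q = [67 -50 -6; -50 58 37; -6 37 62]
y = z − H·x̄ = [74]
S = H·P̄·Hᵀ + R = [1344]
K = P̄·Hᵀ·S⁻¹ = [17/672; -185/1344; -95/448]
x' = x̄ + K·y = [293/336, -125/672, -155/224]
P' = (I − K·H)·P̄ = [22223/336 -30455/672 271/224; -30455/672 43727/1344 -999/448; 271/224 -999/448 701/448]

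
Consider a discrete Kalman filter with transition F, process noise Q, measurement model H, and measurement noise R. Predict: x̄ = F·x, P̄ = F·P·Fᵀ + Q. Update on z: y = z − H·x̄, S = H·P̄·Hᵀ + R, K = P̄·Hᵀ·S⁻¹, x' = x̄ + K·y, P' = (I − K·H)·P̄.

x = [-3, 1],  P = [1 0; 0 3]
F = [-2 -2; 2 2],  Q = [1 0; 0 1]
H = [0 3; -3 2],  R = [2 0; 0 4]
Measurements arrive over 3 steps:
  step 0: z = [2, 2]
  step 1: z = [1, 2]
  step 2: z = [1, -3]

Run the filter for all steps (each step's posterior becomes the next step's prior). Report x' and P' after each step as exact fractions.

step 0: x' = [-1150/4119, 2462/4119], P' = [1588/4119 268/4119; 268/4119 730/4119]
step 1: x' = [-1489936/3453137, 1212105/3453137], P' = [1310124/3453137 232084/3453137; 232084/3453137 609398/3453137]
step 2: x' = [2485751669/2886044167, 428706791/2886044167], P' = [1094900084/2886044167 193993804/2886044167; 193993804/2886044167 509311002/2886044167]

step 0: x̄ = F·x = [4, -4]
step 0: P̄ = F·P·Fᵀ + Q = [17 -16; -16 17]
step 0: y = z − H·x̄ = [14, 22]
step 0: S = H·P̄·Hᵀ + R = [155 246; 246 417]
step 0: K = P̄·Hᵀ·S⁻¹ = [134/1373 -1057/4119; 365/1373 164/4119]
step 0: x' = x̄ + K·y = [-1150/4119, 2462/4119]
step 0: P' = (I − K·H)·P̄ = [1588/4119 268/4119; 268/4119 730/4119]
step 1: x̄ = F·x = [-2624/4119, 2624/4119]
step 1: P̄ = F·P·Fᵀ + Q = [15535/4119 -11416/4119; -11416/4119 15535/4119]
step 1: y = z − H·x̄ = [-1251/1373, -4882/4119]
step 1: S = H·P̄·Hᵀ + R = [49351/1373 65318/1373; 65318/1373 355423/4119]
step 1: K = P̄·Hᵀ·S⁻¹ = [348126/3453137 -866551/3453137; 914097/3453137 130636/3453137]
step 1: x' = x̄ + K·y = [-1489936/3453137, 1212105/3453137]
step 1: P' = (I − K·H)·P̄ = [1310124/3453137 232084/3453137; 232084/3453137 609398/3453137]
step 2: x̄ = F·x = [555662/3453137, -555662/3453137]
step 2: P̄ = F·P·Fᵀ + Q = [12987897/3453137 -9534760/3453137; -9534760/3453137 12987897/3453137]
step 2: y = z − H·x̄ = [5120123/3453137, -7581101/3453137]
step 2: S = H·P̄·Hᵀ + R = [123797347/3453137 163740222/3453137; 163740222/3453137 297072329/3453137]
step 2: K = P̄·Hᵀ·S⁻¹ = [290990706/2886044167 -724178161/2886044167; 763966503/2886044167 109160148/2886044167]
step 2: x' = x̄ + K·y = [2485751669/2886044167, 428706791/2886044167]
step 2: P' = (I − K·H)·P̄ = [1094900084/2886044167 193993804/2886044167; 193993804/2886044167 509311002/2886044167]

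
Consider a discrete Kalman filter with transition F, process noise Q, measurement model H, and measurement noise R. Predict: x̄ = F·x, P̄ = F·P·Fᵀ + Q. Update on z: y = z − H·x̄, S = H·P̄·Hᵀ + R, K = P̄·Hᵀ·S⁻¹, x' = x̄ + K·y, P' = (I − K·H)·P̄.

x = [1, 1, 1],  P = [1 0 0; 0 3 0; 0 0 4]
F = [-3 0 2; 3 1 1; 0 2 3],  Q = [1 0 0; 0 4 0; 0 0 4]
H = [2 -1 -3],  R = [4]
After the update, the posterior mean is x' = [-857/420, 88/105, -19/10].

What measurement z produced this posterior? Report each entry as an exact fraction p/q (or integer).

x̄ = F·x = [-1, 5, 5]
P̄ = F·P·Fᵀ + Q = [26 -1 24; -1 20 18; 24 18 52]
S = H·P̄·Hᵀ + R = [420]
K = P̄·Hᵀ·S⁻¹ = [-19/420; -19/105; -3/10]
x' − x̄ = [-437/420, -437/105, -69/10] = K·y
y = (KᵀK)⁻¹·Kᵀ·(x' − x̄) = [23]
z = y + H·x̄ = [23] + [-22] = [1]

z = [1]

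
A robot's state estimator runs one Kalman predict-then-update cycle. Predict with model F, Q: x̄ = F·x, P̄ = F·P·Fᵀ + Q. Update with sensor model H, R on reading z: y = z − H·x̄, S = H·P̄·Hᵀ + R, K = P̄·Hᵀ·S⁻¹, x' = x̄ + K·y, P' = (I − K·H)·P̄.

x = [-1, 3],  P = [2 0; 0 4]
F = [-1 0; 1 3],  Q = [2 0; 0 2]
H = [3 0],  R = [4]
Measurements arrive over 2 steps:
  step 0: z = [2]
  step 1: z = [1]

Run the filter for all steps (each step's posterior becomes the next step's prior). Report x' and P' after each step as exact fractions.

step 0: x' = [7/10, 163/20], P' = [2/5 -1/5; -1/5 391/10]
step 1: x' = [11/64, 6457/256], P' = [3/8 1/32; 1/32 45195/128]

step 0: x̄ = F·x = [1, 8]
step 0: P̄ = F·P·Fᵀ + Q = [4 -2; -2 40]
step 0: y = z − H·x̄ = [-1]
step 0: S = H·P̄·Hᵀ + R = [40]
step 0: K = P̄·Hᵀ·S⁻¹ = [3/10; -3/20]
step 0: x' = x̄ + K·y = [7/10, 163/20]
step 0: P' = (I − K·H)·P̄ = [2/5 -1/5; -1/5 391/10]
step 1: x̄ = F·x = [-7/10, 503/20]
step 1: P̄ = F·P·Fᵀ + Q = [12/5 1/5; 1/5 3531/10]
step 1: y = z − H·x̄ = [31/10]
step 1: S = H·P̄·Hᵀ + R = [128/5]
step 1: K = P̄·Hᵀ·S⁻¹ = [9/32; 3/128]
step 1: x' = x̄ + K·y = [11/64, 6457/256]
step 1: P' = (I − K·H)·P̄ = [3/8 1/32; 1/32 45195/128]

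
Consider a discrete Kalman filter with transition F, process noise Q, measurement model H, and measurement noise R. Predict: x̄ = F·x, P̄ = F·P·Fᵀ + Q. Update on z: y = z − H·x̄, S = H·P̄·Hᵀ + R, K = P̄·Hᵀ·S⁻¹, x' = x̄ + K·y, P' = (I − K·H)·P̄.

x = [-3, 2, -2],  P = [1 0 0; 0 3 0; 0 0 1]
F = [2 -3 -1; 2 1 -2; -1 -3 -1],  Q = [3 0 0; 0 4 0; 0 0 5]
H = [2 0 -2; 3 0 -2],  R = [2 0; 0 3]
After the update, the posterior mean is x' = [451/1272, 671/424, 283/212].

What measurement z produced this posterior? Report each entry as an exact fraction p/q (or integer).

x̄ = F·x = [-10, 0, -1]
P̄ = F·P·Fᵀ + Q = [35 -3 26; -3 15 -9; 26 -9 34]
S = H·P̄·Hᵀ + R = [70 86; 86 142]
K = P̄·Hᵀ·S⁻¹ = [-1001/1272 1081/1272; 155/424 -67/424; -261/212 173/212]
x' − x̄ = [13171/1272, 671/424, 495/212] = K·y
y = (KᵀK)⁻¹·Kᵀ·(x' − x̄) = [16, 27]
z = y + H·x̄ = [16, 27] + [-18, -28] = [-2, -1]

z = [-2, -1]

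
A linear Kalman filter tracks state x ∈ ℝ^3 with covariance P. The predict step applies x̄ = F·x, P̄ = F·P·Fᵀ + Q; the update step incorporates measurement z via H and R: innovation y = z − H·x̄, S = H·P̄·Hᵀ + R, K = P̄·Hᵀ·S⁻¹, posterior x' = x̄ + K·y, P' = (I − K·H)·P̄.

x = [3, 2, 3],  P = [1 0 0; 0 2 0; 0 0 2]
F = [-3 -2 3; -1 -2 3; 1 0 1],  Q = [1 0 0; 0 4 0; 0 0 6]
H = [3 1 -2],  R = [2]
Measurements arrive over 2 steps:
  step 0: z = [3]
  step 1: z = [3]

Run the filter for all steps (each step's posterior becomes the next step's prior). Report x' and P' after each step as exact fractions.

step 0: x̄ = F·x = [-4, 2, 6]
step 0: P̄ = F·P·Fᵀ + Q = [36 29 3; 29 31 5; 3 5 9]
step 0: y = z − H·x̄ = [25]
step 0: S = H·P̄·Hᵀ + R = [511]
step 0: K = P̄·Hᵀ·S⁻¹ = [131/511; 108/511; -4/511]
step 0: x' = x̄ + K·y = [1231/511, 3722/511, 2966/511]
step 0: P' = (I − K·H)·P̄ = [1235/511 671/511 2057/511; 671/511 4177/511 2987/511; 2057/511 2987/511 4583/511]
step 1: x̄ = F·x = [-2239/511, 223/511, 4197/511]
step 1: P̄ = F·P·Fᵀ + Q = [4763/511 6500/511 2728/511; 6500/511 15732/511 9312/511; 2728/511 9312/511 12998/511]
step 1: y = z − H·x̄ = [16421/511]
step 1: S = H·P̄·Hᵀ + R = [80629/511]
step 1: K = P̄·Hᵀ·S⁻¹ = [15333/80629; 16608/80629; -8500/80629]
step 1: x' = x̄ + K·y = [139442/80629, 568885/80629, 389083/80629]
step 1: P' = (I − K·H)·P̄ = [291458/80629 527276/80629 685492/80629; 527276/80629 1942524/80629 1745568/80629; 685492/80629 1745568/80629 1909522/80629]

step 0: x' = [1231/511, 3722/511, 2966/511], P' = [1235/511 671/511 2057/511; 671/511 4177/511 2987/511; 2057/511 2987/511 4583/511]
step 1: x' = [139442/80629, 568885/80629, 389083/80629], P' = [291458/80629 527276/80629 685492/80629; 527276/80629 1942524/80629 1745568/80629; 685492/80629 1745568/80629 1909522/80629]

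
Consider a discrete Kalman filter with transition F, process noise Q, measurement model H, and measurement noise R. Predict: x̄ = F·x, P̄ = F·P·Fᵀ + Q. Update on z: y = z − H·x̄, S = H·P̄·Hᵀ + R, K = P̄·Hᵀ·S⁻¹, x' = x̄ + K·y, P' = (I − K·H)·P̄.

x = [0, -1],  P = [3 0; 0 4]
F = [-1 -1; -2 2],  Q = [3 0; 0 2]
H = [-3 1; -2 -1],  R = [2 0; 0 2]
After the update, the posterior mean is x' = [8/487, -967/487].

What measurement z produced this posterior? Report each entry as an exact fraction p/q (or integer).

z = [-2, 2]

x̄ = F·x = [1, -2]
P̄ = F·P·Fᵀ + Q = [10 -2; -2 30]
S = H·P̄·Hᵀ + R = [134 28; 28 64]
K = P̄·Hᵀ·S⁻¹ = [-193/974 -379/1948; 379/974 -1123/1948]
x' − x̄ = [-479/487, 7/487] = K·y
y = (KᵀK)⁻¹·Kᵀ·(x' − x̄) = [3, 2]
z = y + H·x̄ = [3, 2] + [-5, 0] = [-2, 2]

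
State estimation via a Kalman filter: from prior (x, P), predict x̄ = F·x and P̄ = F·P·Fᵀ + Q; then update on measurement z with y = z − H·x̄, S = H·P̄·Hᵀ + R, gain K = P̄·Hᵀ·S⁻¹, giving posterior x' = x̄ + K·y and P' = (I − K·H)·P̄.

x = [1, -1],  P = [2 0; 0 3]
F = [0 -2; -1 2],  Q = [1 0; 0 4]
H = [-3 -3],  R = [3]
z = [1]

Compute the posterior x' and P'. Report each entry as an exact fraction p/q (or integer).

x̄ = F·x = [2, -3]
P̄ = F·P·Fᵀ + Q = [13 -12; -12 18]
y = z − H·x̄ = [-2]
S = H·P̄·Hᵀ + R = [66]
K = P̄·Hᵀ·S⁻¹ = [-1/22; -3/11]
x' = x̄ + K·y = [23/11, -27/11]
P' = (I − K·H)·P̄ = [283/22 -141/11; -141/11 144/11]

x' = [23/11, -27/11]
P' = [283/22 -141/11; -141/11 144/11]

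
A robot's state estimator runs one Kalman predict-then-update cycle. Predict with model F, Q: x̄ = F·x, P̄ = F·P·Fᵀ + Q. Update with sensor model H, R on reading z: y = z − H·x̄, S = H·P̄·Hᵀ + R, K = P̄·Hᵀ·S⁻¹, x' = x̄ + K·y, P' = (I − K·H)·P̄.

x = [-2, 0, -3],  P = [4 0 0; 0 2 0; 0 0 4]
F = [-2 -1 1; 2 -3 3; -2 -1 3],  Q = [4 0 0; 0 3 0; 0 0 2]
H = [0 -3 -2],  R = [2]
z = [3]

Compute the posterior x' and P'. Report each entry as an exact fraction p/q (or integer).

x' = [4231/1195, -3069/1195, 553/239]
P' = [26714/1195 -15496/1195 4662/239; -15496/1195 13794/1195 -4084/239; 4662/239 -4084/239 6164/239]

x̄ = F·x = [1, -13, -5]
P̄ = F·P·Fᵀ + Q = [26 2 30; 2 73 26; 30 26 56]
y = z − H·x̄ = [-46]
S = H·P̄·Hᵀ + R = [1195]
K = P̄·Hᵀ·S⁻¹ = [-66/1195; -271/1195; -38/239]
x' = x̄ + K·y = [4231/1195, -3069/1195, 553/239]
P' = (I − K·H)·P̄ = [26714/1195 -15496/1195 4662/239; -15496/1195 13794/1195 -4084/239; 4662/239 -4084/239 6164/239]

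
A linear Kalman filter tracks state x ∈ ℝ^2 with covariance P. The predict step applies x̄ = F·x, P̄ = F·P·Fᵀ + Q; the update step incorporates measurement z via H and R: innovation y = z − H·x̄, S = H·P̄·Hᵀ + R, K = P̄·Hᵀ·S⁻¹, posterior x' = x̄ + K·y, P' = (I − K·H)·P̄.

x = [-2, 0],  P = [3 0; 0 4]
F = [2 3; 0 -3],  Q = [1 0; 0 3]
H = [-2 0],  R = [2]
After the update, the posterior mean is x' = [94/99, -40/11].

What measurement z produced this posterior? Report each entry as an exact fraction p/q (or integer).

z = [-2]

x̄ = F·x = [-4, 0]
P̄ = F·P·Fᵀ + Q = [49 -36; -36 39]
S = H·P̄·Hᵀ + R = [198]
K = P̄·Hᵀ·S⁻¹ = [-49/99; 4/11]
x' − x̄ = [490/99, -40/11] = K·y
y = (KᵀK)⁻¹·Kᵀ·(x' − x̄) = [-10]
z = y + H·x̄ = [-10] + [8] = [-2]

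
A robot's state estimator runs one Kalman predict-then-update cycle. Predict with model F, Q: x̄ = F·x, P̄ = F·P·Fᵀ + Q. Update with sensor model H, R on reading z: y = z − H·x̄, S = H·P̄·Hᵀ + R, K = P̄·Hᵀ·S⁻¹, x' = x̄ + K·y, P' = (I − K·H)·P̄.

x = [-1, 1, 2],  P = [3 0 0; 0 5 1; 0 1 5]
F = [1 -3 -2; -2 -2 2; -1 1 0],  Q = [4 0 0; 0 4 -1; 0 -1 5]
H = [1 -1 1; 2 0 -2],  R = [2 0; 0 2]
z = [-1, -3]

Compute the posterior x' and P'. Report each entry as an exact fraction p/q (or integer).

x' = [-17058/21263, 22080/21263, 1379/1933]
P' = [73376/21263 132864/21263 6012/1933; 132864/21263 290219/21263 11735/1933; 6012/1933 11735/1933 6315/1933]

x̄ = F·x = [-8, 4, 2]
P̄ = F·P·Fᵀ + Q = [84 2 -20; 2 48 -3; -20 -3 13]
y = z − H·x̄ = [9, 17]
S = H·P̄·Hᵀ + R = [109 132; 132 550]
K = P̄·Hᵀ·S⁻¹ = [302/1933 7244/21263; -1285/1933 3779/21263; 296/1933 -303/1933]
x' = x̄ + K·y = [-17058/21263, 22080/21263, 1379/1933]
P' = (I − K·H)·P̄ = [73376/21263 132864/21263 6012/1933; 132864/21263 290219/21263 11735/1933; 6012/1933 11735/1933 6315/1933]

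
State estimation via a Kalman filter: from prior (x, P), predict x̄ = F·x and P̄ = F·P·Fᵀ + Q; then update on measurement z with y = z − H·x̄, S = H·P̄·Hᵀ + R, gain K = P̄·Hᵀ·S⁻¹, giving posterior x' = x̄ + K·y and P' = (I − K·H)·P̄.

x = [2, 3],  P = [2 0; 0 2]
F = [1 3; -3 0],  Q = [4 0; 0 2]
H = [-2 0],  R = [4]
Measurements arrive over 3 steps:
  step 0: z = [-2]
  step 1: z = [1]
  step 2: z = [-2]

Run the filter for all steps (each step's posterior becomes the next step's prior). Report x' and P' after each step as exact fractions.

step 0: x' = [7/5, -18/5], P' = [24/25 -6/25; -6/25 464/25]
step 1: x' = [-2367/4289, -18174/4289], P' = [4264/4289 -18/4289; -18/4289 45622/4289]
step 2: x' = [375021/436199, 542031/436199], P' = [431910/436199 -12630/436199; -12630/436199 4738114/436199]

step 0: x̄ = F·x = [11, -6]
step 0: P̄ = F·P·Fᵀ + Q = [24 -6; -6 20]
step 0: y = z − H·x̄ = [20]
step 0: S = H·P̄·Hᵀ + R = [100]
step 0: K = P̄·Hᵀ·S⁻¹ = [-12/25; 3/25]
step 0: x' = x̄ + K·y = [7/5, -18/5]
step 0: P' = (I − K·H)·P̄ = [24/25 -6/25; -6/25 464/25]
step 1: x̄ = F·x = [-47/5, -21/5]
step 1: P̄ = F·P·Fᵀ + Q = [4264/25 -18/25; -18/25 266/25]
step 1: y = z − H·x̄ = [-89/5]
step 1: S = H·P̄·Hᵀ + R = [17156/25]
step 1: K = P̄·Hᵀ·S⁻¹ = [-2132/4289; 9/4289]
step 1: x' = x̄ + K·y = [-2367/4289, -18174/4289]
step 1: P' = (I − K·H)·P̄ = [4264/4289 -18/4289; -18/4289 45622/4289]
step 2: x̄ = F·x = [-56889/4289, 7101/4289]
step 2: P̄ = F·P·Fᵀ + Q = [431910/4289 -12630/4289; -12630/4289 46954/4289]
step 2: y = z − H·x̄ = [-122356/4289]
step 2: S = H·P̄·Hᵀ + R = [1744796/4289]
step 2: K = P̄·Hᵀ·S⁻¹ = [-215955/436199; 6315/436199]
step 2: x' = x̄ + K·y = [375021/436199, 542031/436199]
step 2: P' = (I − K·H)·P̄ = [431910/436199 -12630/436199; -12630/436199 4738114/436199]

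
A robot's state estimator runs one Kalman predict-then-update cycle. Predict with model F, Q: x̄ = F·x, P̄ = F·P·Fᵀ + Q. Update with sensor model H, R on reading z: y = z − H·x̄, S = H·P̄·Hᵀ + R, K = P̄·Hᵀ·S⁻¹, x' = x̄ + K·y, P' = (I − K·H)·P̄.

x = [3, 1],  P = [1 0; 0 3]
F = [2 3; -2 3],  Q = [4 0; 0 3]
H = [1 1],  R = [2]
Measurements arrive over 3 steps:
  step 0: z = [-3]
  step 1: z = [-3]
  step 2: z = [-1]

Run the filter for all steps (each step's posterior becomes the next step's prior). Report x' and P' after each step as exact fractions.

step 0: x̄ = F·x = [9, -3]
step 0: P̄ = F·P·Fᵀ + Q = [35 23; 23 34]
step 0: y = z − H·x̄ = [-9]
step 0: S = H·P̄·Hᵀ + R = [117]
step 0: K = P̄·Hᵀ·S⁻¹ = [58/117; 19/39]
step 0: x' = x̄ + K·y = [59/13, -96/13]
step 0: P' = (I − K·H)·P̄ = [731/117 -205/39; -205/39 81/13]
step 1: x̄ = F·x = [-170/13, -406/13]
step 1: P̄ = F·P·Fᵀ + Q = [2573/117 3637/117; 3637/117 17216/117]
step 1: y = z − H·x̄ = [537/13]
step 1: S = H·P̄·Hᵀ + R = [3033/13]
step 1: K = P̄·Hᵀ·S⁻¹ = [230/1011; 2317/3033]
step 1: x' = x̄ + K·y = [-1240/337, 329/1011]
step 1: P' = (I − K·H)·P̄ = [30077/3033 -28697/3033; -28697/3033 33331/3033]
step 2: x̄ = F·x = [-2151/337, 2809/337]
step 2: P̄ = F·P·Fᵀ + Q = [88055/3033 179671/3033; 179671/3033 773750/3033]
step 2: y = z − H·x̄ = [-995/337]
step 2: S = H·P̄·Hᵀ + R = [136357/337]
step 2: K = P̄·Hᵀ·S⁻¹ = [89242/409071; 317807/409071]
step 2: x' = x̄ + K·y = [-2874503/409071, 2471402/409071]
step 2: P' = (I − K·H)·P̄ = [11996383/1227213 -11460931/1227213; -11460931/1227213 13367773/1227213]

step 0: x' = [59/13, -96/13], P' = [731/117 -205/39; -205/39 81/13]
step 1: x' = [-1240/337, 329/1011], P' = [30077/3033 -28697/3033; -28697/3033 33331/3033]
step 2: x' = [-2874503/409071, 2471402/409071], P' = [11996383/1227213 -11460931/1227213; -11460931/1227213 13367773/1227213]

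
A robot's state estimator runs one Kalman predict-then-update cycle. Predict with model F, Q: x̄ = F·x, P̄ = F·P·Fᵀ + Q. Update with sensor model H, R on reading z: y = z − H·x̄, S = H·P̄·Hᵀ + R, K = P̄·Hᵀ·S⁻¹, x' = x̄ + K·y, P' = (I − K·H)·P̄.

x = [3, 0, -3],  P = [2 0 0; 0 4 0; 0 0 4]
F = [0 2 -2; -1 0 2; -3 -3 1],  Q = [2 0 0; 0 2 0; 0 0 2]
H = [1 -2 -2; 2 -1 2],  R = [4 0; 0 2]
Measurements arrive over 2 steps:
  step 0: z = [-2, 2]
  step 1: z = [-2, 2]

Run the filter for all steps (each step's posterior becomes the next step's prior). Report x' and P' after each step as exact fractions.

step 0: x' = [-80034/24761, -82089/24761, 63123/24761], P' = [121124/24761 111964/24761 -61312/24761; 111964/24761 119164/24761 -56690/24761; -61312/24761 -56690/24761 39198/24761]
step 1: x' = [-13849239/98513257, 18308595/197026514, 98427174/98513257], P' = [166282974/98513257 131155749/98513257 -84982364/98513257; 131155749/98513257 317447065/197026514 -65968630/98513257; -84982364/98513257 -65968630/98513257 75452900/98513257]

step 0: x̄ = F·x = [6, -9, -12]
step 0: P̄ = F·P·Fᵀ + Q = [34 -16 -32; -16 20 14; -32 14 60]
step 0: y = z − H·x̄ = [-50, 5]
step 0: S = H·P̄·Hᵀ + R = [662 -16; -16 150]
step 0: K = P̄·Hᵀ·S⁻¹ = [4955/24761 3830/24761; -3246/24761 -4308/24761; -6582/24761 6231/24761]
step 0: x' = x̄ + K·y = [-80034/24761, -82089/24761, 63123/24761]
step 0: P' = (I − K·H)·P̄ = [121124/24761 111964/24761 -61312/24761; 111964/24761 119164/24761 -56690/24761; -61312/24761 -56690/24761 39198/24761]
step 1: x̄ = F·x = [-290424/24761, 206280/24761, 549492/24761]
step 1: P̄ = F·P·Fᵀ + Q = [1136490/24761 -730104/24761 -2286556/24761; -730104/24761 572686/24761 1546984/24761; -2286556/24761 1546984/24761 4974676/24761]
step 1: y = z − H·x̄ = [1752446/24761, -262334/24761]
step 1: S = H·P̄·Hᵀ + R = [47867494/24761 -11350688/24761; -11350688/24761 3506904/24761]
step 1: K = P̄·Hᵀ·S⁻¹ = [18484051/98513257 31445471/197026514; -13588514/98513257 -56698589/394053028; -25987726/98513257 23454851/98513257]
step 1: x' = x̄ + K·y = [-13849239/98513257, 18308595/197026514, 98427174/98513257]
step 1: P' = (I − K·H)·P̄ = [166282974/98513257 131155749/98513257 -84982364/98513257; 131155749/98513257 317447065/197026514 -65968630/98513257; -84982364/98513257 -65968630/98513257 75452900/98513257]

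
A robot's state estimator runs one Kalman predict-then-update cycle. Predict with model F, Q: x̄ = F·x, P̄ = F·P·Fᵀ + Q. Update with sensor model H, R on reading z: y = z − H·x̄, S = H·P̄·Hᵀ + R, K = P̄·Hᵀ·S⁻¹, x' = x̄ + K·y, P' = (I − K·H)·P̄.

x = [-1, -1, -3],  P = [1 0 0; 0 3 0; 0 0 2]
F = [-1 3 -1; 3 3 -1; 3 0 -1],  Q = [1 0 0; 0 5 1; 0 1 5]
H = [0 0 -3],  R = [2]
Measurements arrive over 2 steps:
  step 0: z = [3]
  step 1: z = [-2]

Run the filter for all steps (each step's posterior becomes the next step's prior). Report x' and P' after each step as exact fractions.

step 0: x' = [155/146, -273/73, -72/73], P' = [4517/146 1952/73 -1/73; 1952/73 2491/73 12/73; -1/73 12/73 16/73]
step 1: x' = [-978812/74627, -1004805/74627, 49956/74627], P' = [37724131/373135 38717883/373135 43098/373135; 38717883/373135 44512659/373135 151814/373135; 43098/373135 151814/373135 82854/373135]

step 0: x̄ = F·x = [1, -3, 0]
step 0: P̄ = F·P·Fᵀ + Q = [31 26 -1; 26 43 12; -1 12 16]
step 0: y = z − H·x̄ = [3]
step 0: S = H·P̄·Hᵀ + R = [146]
step 0: K = P̄·Hᵀ·S⁻¹ = [3/146; -18/73; -24/73]
step 0: x' = x̄ + K·y = [155/146, -273/73, -72/73]
step 0: P' = (I − K·H)·P̄ = [4517/146 1952/73 -1/73; 1952/73 2491/73 12/73; -1/73 12/73 16/73]
step 1: x̄ = F·x = [-1649/146, -1029/146, 609/146]
step 1: P̄ = F·P·Fᵀ + Q = [25961/146 54603/146 21549/146; 54603/146 156393/146 75907/146; 21549/146 75907/146 41427/146]
step 1: y = z − H·x̄ = [1535/146]
step 1: S = H·P̄·Hᵀ + R = [373135/146]
step 1: K = P̄·Hᵀ·S⁻¹ = [-64647/373135; -227721/373135; -124281/373135]
step 1: x' = x̄ + K·y = [-978812/74627, -1004805/74627, 49956/74627]
step 1: P' = (I − K·H)·P̄ = [37724131/373135 38717883/373135 43098/373135; 38717883/373135 44512659/373135 151814/373135; 43098/373135 151814/373135 82854/373135]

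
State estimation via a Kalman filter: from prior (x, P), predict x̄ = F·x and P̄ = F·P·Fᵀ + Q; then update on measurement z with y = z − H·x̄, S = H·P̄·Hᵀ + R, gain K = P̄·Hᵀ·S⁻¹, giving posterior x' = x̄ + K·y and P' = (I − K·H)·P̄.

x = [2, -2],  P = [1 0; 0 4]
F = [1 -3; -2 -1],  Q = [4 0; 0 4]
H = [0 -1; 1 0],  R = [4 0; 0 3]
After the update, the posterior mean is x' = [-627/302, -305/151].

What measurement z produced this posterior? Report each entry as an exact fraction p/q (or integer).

z = [1, -3]

x̄ = F·x = [8, -2]
P̄ = F·P·Fᵀ + Q = [41 10; 10 12]
S = H·P̄·Hᵀ + R = [16 -10; -10 44]
K = P̄·Hᵀ·S⁻¹ = [-15/302 139/151; -107/151 10/151]
x' − x̄ = [-3043/302, -3/151] = K·y
y = (KᵀK)⁻¹·Kᵀ·(x' − x̄) = [-1, -11]
z = y + H·x̄ = [-1, -11] + [2, 8] = [1, -3]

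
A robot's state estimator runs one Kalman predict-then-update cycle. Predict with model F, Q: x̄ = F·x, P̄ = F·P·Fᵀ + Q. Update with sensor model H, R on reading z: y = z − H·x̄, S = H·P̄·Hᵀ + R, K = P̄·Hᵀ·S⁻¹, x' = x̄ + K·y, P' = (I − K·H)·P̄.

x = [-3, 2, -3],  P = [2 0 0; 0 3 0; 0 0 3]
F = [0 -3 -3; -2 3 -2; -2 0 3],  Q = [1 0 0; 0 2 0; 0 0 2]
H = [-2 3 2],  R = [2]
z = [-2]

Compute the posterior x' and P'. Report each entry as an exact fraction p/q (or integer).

x̄ = F·x = [3, 18, -3]
P̄ = F·P·Fᵀ + Q = [55 -9 -27; -9 49 -10; -27 -10 37]
y = z − H·x̄ = [-44]
S = H·P̄·Hᵀ + R = [1015]
K = P̄·Hᵀ·S⁻¹ = [-191/1015; 1/7; 14/145]
x' = x̄ + K·y = [11449/1015, 82/7, -1051/145]
P' = (I − K·H)·P̄ = [19344/1015 128/7 -1241/145; 128/7 198/7 -24; -1241/145 -24 3993/145]

x' = [11449/1015, 82/7, -1051/145]
P' = [19344/1015 128/7 -1241/145; 128/7 198/7 -24; -1241/145 -24 3993/145]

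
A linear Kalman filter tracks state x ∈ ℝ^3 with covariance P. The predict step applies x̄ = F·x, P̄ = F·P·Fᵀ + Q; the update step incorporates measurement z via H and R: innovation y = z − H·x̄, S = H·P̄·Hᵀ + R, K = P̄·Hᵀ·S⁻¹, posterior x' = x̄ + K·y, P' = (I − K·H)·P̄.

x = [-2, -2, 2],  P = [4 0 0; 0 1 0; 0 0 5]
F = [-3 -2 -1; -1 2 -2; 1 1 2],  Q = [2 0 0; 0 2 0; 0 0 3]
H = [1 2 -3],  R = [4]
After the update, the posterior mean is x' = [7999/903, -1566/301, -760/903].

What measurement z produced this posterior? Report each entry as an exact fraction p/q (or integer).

z = [1]

x̄ = F·x = [8, -6, 0]
P̄ = F·P·Fᵀ + Q = [47 18 -24; 18 30 -22; -24 -22 28]
S = H·P̄·Hᵀ + R = [903]
K = P̄·Hᵀ·S⁻¹ = [155/903; 48/301; -152/903]
x' − x̄ = [775/903, 240/301, -760/903] = K·y
y = (KᵀK)⁻¹·Kᵀ·(x' − x̄) = [5]
z = y + H·x̄ = [5] + [-4] = [1]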